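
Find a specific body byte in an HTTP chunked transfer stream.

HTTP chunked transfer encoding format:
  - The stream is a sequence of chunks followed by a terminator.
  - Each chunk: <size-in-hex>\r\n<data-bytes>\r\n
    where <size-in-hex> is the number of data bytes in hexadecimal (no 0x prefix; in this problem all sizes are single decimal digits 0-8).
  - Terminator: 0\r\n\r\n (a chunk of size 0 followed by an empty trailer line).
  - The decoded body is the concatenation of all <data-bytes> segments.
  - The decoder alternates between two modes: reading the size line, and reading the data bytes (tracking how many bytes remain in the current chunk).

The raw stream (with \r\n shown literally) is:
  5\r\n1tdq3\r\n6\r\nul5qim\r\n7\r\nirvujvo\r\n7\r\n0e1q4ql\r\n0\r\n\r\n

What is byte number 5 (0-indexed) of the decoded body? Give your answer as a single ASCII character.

Answer: u

Derivation:
Chunk 1: stream[0..1]='5' size=0x5=5, data at stream[3..8]='1tdq3' -> body[0..5], body so far='1tdq3'
Chunk 2: stream[10..11]='6' size=0x6=6, data at stream[13..19]='ul5qim' -> body[5..11], body so far='1tdq3ul5qim'
Chunk 3: stream[21..22]='7' size=0x7=7, data at stream[24..31]='irvujvo' -> body[11..18], body so far='1tdq3ul5qimirvujvo'
Chunk 4: stream[33..34]='7' size=0x7=7, data at stream[36..43]='0e1q4ql' -> body[18..25], body so far='1tdq3ul5qimirvujvo0e1q4ql'
Chunk 5: stream[45..46]='0' size=0 (terminator). Final body='1tdq3ul5qimirvujvo0e1q4ql' (25 bytes)
Body byte 5 = 'u'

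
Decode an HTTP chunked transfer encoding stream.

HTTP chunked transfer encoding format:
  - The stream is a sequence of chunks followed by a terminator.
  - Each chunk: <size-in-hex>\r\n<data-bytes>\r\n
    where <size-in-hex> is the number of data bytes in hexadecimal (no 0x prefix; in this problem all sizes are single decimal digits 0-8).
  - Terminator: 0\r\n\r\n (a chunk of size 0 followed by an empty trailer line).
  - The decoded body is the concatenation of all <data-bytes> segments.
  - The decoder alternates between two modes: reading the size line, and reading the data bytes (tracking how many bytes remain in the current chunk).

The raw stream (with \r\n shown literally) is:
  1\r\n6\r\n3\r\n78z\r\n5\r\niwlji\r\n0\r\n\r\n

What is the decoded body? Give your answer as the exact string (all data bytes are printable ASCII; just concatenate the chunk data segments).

Chunk 1: stream[0..1]='1' size=0x1=1, data at stream[3..4]='6' -> body[0..1], body so far='6'
Chunk 2: stream[6..7]='3' size=0x3=3, data at stream[9..12]='78z' -> body[1..4], body so far='678z'
Chunk 3: stream[14..15]='5' size=0x5=5, data at stream[17..22]='iwlji' -> body[4..9], body so far='678ziwlji'
Chunk 4: stream[24..25]='0' size=0 (terminator). Final body='678ziwlji' (9 bytes)

Answer: 678ziwlji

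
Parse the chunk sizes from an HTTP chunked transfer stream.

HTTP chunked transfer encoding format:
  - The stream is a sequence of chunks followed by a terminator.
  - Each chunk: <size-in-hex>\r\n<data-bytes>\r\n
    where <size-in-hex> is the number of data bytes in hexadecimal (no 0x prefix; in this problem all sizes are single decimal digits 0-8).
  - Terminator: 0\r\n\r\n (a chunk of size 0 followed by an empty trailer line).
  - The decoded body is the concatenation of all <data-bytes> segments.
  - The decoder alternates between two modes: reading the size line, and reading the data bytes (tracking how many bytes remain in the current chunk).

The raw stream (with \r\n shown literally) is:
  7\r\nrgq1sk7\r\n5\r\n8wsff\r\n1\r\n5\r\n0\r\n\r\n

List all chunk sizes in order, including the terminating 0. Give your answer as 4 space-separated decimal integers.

Chunk 1: stream[0..1]='7' size=0x7=7, data at stream[3..10]='rgq1sk7' -> body[0..7], body so far='rgq1sk7'
Chunk 2: stream[12..13]='5' size=0x5=5, data at stream[15..20]='8wsff' -> body[7..12], body so far='rgq1sk78wsff'
Chunk 3: stream[22..23]='1' size=0x1=1, data at stream[25..26]='5' -> body[12..13], body so far='rgq1sk78wsff5'
Chunk 4: stream[28..29]='0' size=0 (terminator). Final body='rgq1sk78wsff5' (13 bytes)

Answer: 7 5 1 0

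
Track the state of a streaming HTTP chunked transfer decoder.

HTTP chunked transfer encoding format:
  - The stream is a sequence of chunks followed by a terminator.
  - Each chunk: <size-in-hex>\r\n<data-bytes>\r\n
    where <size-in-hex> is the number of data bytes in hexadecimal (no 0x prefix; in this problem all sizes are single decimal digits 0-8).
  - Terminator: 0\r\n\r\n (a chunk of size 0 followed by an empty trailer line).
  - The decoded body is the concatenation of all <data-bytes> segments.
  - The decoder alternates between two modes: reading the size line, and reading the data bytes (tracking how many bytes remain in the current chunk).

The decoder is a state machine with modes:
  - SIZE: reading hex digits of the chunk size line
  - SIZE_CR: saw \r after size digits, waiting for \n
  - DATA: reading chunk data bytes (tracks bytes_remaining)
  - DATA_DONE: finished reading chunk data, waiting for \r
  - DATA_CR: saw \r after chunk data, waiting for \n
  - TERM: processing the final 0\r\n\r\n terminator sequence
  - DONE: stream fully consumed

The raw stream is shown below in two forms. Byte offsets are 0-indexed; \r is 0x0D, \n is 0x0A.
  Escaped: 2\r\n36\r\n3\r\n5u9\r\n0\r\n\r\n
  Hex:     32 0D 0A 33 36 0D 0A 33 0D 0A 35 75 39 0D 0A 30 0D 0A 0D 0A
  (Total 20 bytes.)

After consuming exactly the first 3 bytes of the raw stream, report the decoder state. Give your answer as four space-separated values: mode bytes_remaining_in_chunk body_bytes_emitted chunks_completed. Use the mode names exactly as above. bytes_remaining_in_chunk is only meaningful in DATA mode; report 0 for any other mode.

Byte 0 = '2': mode=SIZE remaining=0 emitted=0 chunks_done=0
Byte 1 = 0x0D: mode=SIZE_CR remaining=0 emitted=0 chunks_done=0
Byte 2 = 0x0A: mode=DATA remaining=2 emitted=0 chunks_done=0

Answer: DATA 2 0 0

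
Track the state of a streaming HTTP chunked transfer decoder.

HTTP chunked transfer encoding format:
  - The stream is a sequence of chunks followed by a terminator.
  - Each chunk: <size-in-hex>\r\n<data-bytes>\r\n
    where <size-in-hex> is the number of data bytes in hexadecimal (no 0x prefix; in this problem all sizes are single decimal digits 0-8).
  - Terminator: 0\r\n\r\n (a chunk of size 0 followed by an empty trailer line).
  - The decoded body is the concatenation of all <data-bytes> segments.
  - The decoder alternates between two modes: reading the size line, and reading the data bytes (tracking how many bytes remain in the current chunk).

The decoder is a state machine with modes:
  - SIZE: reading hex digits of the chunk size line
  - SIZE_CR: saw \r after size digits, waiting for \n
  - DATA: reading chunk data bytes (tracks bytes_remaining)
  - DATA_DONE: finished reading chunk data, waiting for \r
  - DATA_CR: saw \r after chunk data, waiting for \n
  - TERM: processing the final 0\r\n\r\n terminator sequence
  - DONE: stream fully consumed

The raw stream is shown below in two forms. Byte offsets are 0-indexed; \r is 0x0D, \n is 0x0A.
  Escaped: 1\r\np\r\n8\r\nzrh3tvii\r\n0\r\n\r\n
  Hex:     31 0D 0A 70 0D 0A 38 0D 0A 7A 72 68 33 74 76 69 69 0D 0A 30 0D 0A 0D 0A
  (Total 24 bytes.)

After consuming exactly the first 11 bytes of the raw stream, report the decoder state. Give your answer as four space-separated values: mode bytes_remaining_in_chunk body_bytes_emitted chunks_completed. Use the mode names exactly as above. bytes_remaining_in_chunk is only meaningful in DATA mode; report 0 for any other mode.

Answer: DATA 6 3 1

Derivation:
Byte 0 = '1': mode=SIZE remaining=0 emitted=0 chunks_done=0
Byte 1 = 0x0D: mode=SIZE_CR remaining=0 emitted=0 chunks_done=0
Byte 2 = 0x0A: mode=DATA remaining=1 emitted=0 chunks_done=0
Byte 3 = 'p': mode=DATA_DONE remaining=0 emitted=1 chunks_done=0
Byte 4 = 0x0D: mode=DATA_CR remaining=0 emitted=1 chunks_done=0
Byte 5 = 0x0A: mode=SIZE remaining=0 emitted=1 chunks_done=1
Byte 6 = '8': mode=SIZE remaining=0 emitted=1 chunks_done=1
Byte 7 = 0x0D: mode=SIZE_CR remaining=0 emitted=1 chunks_done=1
Byte 8 = 0x0A: mode=DATA remaining=8 emitted=1 chunks_done=1
Byte 9 = 'z': mode=DATA remaining=7 emitted=2 chunks_done=1
Byte 10 = 'r': mode=DATA remaining=6 emitted=3 chunks_done=1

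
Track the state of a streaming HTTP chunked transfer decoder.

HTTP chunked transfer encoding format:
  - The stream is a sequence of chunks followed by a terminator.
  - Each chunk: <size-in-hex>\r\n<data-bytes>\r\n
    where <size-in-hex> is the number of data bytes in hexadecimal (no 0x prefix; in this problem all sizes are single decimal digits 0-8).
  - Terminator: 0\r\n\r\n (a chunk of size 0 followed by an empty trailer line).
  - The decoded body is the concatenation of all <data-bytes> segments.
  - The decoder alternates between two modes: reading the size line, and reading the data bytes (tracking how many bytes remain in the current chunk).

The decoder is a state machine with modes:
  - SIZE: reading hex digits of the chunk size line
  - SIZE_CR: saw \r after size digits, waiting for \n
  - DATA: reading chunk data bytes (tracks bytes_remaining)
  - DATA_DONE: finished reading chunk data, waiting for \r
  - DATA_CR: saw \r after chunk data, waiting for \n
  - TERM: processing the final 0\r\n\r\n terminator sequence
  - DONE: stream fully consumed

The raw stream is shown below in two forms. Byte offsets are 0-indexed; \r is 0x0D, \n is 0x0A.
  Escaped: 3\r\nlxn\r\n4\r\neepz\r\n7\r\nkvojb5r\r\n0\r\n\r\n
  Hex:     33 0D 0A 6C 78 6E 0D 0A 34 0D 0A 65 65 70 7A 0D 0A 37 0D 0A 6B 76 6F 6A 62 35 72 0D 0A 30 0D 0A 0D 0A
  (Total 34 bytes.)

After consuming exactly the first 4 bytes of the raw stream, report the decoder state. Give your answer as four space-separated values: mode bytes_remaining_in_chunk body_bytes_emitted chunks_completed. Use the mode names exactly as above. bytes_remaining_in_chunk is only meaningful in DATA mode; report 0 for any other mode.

Byte 0 = '3': mode=SIZE remaining=0 emitted=0 chunks_done=0
Byte 1 = 0x0D: mode=SIZE_CR remaining=0 emitted=0 chunks_done=0
Byte 2 = 0x0A: mode=DATA remaining=3 emitted=0 chunks_done=0
Byte 3 = 'l': mode=DATA remaining=2 emitted=1 chunks_done=0

Answer: DATA 2 1 0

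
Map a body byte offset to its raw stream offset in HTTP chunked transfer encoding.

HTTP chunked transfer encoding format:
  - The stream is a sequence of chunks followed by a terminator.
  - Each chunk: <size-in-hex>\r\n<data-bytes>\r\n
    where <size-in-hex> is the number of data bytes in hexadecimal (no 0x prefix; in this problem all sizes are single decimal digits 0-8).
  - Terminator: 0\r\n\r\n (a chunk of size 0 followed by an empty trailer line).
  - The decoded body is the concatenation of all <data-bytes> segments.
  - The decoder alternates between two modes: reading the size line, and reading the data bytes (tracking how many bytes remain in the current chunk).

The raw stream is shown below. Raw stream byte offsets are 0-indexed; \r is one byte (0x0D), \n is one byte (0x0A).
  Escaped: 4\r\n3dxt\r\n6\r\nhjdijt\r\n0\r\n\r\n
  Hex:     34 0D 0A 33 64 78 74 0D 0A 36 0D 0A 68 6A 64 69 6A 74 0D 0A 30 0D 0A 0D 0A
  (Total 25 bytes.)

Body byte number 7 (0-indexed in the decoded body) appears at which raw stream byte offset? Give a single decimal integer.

Chunk 1: stream[0..1]='4' size=0x4=4, data at stream[3..7]='3dxt' -> body[0..4], body so far='3dxt'
Chunk 2: stream[9..10]='6' size=0x6=6, data at stream[12..18]='hjdijt' -> body[4..10], body so far='3dxthjdijt'
Chunk 3: stream[20..21]='0' size=0 (terminator). Final body='3dxthjdijt' (10 bytes)
Body byte 7 at stream offset 15

Answer: 15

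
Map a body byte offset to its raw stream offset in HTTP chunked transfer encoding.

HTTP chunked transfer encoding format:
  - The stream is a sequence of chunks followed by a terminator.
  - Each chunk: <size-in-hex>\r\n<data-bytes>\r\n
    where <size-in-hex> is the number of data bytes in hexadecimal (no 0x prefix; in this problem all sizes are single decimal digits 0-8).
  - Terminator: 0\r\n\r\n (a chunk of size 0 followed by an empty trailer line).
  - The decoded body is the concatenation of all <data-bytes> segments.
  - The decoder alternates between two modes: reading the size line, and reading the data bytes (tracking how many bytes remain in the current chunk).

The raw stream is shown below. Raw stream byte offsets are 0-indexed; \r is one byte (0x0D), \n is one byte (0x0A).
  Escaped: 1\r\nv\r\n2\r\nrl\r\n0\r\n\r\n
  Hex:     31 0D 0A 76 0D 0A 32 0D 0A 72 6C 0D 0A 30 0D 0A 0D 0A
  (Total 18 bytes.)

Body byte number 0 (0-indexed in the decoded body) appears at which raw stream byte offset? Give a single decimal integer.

Chunk 1: stream[0..1]='1' size=0x1=1, data at stream[3..4]='v' -> body[0..1], body so far='v'
Chunk 2: stream[6..7]='2' size=0x2=2, data at stream[9..11]='rl' -> body[1..3], body so far='vrl'
Chunk 3: stream[13..14]='0' size=0 (terminator). Final body='vrl' (3 bytes)
Body byte 0 at stream offset 3

Answer: 3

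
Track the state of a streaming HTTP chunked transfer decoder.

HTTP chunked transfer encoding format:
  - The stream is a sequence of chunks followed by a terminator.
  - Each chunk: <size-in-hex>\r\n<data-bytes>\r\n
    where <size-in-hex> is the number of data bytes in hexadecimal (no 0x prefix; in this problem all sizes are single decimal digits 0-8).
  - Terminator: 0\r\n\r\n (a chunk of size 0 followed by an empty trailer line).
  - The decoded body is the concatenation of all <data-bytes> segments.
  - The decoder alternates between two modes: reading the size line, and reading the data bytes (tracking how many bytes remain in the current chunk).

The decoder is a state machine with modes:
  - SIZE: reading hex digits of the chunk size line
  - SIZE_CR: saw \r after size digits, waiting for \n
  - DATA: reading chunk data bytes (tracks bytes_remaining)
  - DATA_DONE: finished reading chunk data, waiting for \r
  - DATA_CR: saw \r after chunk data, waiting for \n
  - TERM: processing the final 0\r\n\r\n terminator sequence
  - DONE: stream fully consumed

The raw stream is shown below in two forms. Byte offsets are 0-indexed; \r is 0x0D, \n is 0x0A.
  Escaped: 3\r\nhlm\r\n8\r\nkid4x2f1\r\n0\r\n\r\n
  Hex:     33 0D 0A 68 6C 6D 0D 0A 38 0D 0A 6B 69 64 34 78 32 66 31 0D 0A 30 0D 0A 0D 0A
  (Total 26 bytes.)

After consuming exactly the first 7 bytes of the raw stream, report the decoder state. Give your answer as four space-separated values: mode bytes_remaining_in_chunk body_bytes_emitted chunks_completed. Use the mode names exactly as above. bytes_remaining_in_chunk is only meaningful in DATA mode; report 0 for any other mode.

Answer: DATA_CR 0 3 0

Derivation:
Byte 0 = '3': mode=SIZE remaining=0 emitted=0 chunks_done=0
Byte 1 = 0x0D: mode=SIZE_CR remaining=0 emitted=0 chunks_done=0
Byte 2 = 0x0A: mode=DATA remaining=3 emitted=0 chunks_done=0
Byte 3 = 'h': mode=DATA remaining=2 emitted=1 chunks_done=0
Byte 4 = 'l': mode=DATA remaining=1 emitted=2 chunks_done=0
Byte 5 = 'm': mode=DATA_DONE remaining=0 emitted=3 chunks_done=0
Byte 6 = 0x0D: mode=DATA_CR remaining=0 emitted=3 chunks_done=0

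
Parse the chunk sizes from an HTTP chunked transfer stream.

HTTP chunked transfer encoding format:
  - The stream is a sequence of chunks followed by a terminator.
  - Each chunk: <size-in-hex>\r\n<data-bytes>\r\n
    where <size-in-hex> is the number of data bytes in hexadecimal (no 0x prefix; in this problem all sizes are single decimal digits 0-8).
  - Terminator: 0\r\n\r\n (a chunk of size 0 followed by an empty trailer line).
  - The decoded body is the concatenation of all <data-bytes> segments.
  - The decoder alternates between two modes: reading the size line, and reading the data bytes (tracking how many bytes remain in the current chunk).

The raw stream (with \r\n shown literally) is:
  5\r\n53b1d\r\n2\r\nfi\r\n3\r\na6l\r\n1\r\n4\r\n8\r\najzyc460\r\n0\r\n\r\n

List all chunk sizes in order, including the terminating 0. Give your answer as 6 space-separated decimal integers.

Chunk 1: stream[0..1]='5' size=0x5=5, data at stream[3..8]='53b1d' -> body[0..5], body so far='53b1d'
Chunk 2: stream[10..11]='2' size=0x2=2, data at stream[13..15]='fi' -> body[5..7], body so far='53b1dfi'
Chunk 3: stream[17..18]='3' size=0x3=3, data at stream[20..23]='a6l' -> body[7..10], body so far='53b1dfia6l'
Chunk 4: stream[25..26]='1' size=0x1=1, data at stream[28..29]='4' -> body[10..11], body so far='53b1dfia6l4'
Chunk 5: stream[31..32]='8' size=0x8=8, data at stream[34..42]='ajzyc460' -> body[11..19], body so far='53b1dfia6l4ajzyc460'
Chunk 6: stream[44..45]='0' size=0 (terminator). Final body='53b1dfia6l4ajzyc460' (19 bytes)

Answer: 5 2 3 1 8 0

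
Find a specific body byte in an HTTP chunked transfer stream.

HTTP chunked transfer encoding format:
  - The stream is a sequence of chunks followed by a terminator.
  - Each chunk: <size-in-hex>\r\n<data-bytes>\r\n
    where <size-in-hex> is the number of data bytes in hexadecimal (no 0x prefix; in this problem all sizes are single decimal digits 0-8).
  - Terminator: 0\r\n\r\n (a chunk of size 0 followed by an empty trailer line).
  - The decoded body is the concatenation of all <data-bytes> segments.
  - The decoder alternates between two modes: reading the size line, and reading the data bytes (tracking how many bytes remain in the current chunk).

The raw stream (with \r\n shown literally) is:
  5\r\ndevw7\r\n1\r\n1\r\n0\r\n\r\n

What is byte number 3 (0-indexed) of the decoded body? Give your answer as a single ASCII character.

Answer: w

Derivation:
Chunk 1: stream[0..1]='5' size=0x5=5, data at stream[3..8]='devw7' -> body[0..5], body so far='devw7'
Chunk 2: stream[10..11]='1' size=0x1=1, data at stream[13..14]='1' -> body[5..6], body so far='devw71'
Chunk 3: stream[16..17]='0' size=0 (terminator). Final body='devw71' (6 bytes)
Body byte 3 = 'w'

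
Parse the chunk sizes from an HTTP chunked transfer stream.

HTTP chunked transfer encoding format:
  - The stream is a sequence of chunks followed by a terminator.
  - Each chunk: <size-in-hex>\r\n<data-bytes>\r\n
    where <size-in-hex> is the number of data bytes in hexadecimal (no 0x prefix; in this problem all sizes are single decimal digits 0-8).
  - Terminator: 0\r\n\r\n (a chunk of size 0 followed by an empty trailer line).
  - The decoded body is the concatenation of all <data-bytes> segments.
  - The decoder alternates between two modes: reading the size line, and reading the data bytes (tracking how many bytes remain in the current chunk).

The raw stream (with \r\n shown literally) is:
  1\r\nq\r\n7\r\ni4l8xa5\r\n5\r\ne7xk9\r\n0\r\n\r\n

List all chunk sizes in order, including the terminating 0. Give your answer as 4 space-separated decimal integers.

Chunk 1: stream[0..1]='1' size=0x1=1, data at stream[3..4]='q' -> body[0..1], body so far='q'
Chunk 2: stream[6..7]='7' size=0x7=7, data at stream[9..16]='i4l8xa5' -> body[1..8], body so far='qi4l8xa5'
Chunk 3: stream[18..19]='5' size=0x5=5, data at stream[21..26]='e7xk9' -> body[8..13], body so far='qi4l8xa5e7xk9'
Chunk 4: stream[28..29]='0' size=0 (terminator). Final body='qi4l8xa5e7xk9' (13 bytes)

Answer: 1 7 5 0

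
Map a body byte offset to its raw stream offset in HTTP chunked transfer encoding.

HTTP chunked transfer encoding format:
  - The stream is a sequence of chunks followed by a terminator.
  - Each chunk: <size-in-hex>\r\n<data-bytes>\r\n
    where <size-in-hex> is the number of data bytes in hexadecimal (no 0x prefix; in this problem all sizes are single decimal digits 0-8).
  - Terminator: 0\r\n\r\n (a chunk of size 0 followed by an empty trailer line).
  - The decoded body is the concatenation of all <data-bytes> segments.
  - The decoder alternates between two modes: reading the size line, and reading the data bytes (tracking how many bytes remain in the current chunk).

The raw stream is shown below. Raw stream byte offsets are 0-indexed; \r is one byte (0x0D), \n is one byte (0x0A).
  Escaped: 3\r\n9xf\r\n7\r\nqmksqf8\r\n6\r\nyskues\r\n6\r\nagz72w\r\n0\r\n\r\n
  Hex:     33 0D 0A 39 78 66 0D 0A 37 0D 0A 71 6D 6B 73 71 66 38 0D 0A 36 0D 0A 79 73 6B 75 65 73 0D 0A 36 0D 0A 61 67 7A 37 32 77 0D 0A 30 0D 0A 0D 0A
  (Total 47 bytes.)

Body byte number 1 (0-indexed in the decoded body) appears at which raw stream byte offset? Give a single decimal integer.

Answer: 4

Derivation:
Chunk 1: stream[0..1]='3' size=0x3=3, data at stream[3..6]='9xf' -> body[0..3], body so far='9xf'
Chunk 2: stream[8..9]='7' size=0x7=7, data at stream[11..18]='qmksqf8' -> body[3..10], body so far='9xfqmksqf8'
Chunk 3: stream[20..21]='6' size=0x6=6, data at stream[23..29]='yskues' -> body[10..16], body so far='9xfqmksqf8yskues'
Chunk 4: stream[31..32]='6' size=0x6=6, data at stream[34..40]='agz72w' -> body[16..22], body so far='9xfqmksqf8yskuesagz72w'
Chunk 5: stream[42..43]='0' size=0 (terminator). Final body='9xfqmksqf8yskuesagz72w' (22 bytes)
Body byte 1 at stream offset 4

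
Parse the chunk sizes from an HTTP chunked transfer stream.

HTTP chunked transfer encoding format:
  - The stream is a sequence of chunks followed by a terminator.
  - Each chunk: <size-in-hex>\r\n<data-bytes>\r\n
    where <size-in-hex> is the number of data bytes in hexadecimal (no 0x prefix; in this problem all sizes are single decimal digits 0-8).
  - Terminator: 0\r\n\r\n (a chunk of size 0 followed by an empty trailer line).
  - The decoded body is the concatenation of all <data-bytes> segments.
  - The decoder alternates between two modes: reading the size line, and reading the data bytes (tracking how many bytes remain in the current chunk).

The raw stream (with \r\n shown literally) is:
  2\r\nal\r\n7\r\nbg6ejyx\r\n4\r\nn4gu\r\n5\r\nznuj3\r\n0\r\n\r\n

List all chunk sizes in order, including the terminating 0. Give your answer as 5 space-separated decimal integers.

Chunk 1: stream[0..1]='2' size=0x2=2, data at stream[3..5]='al' -> body[0..2], body so far='al'
Chunk 2: stream[7..8]='7' size=0x7=7, data at stream[10..17]='bg6ejyx' -> body[2..9], body so far='albg6ejyx'
Chunk 3: stream[19..20]='4' size=0x4=4, data at stream[22..26]='n4gu' -> body[9..13], body so far='albg6ejyxn4gu'
Chunk 4: stream[28..29]='5' size=0x5=5, data at stream[31..36]='znuj3' -> body[13..18], body so far='albg6ejyxn4guznuj3'
Chunk 5: stream[38..39]='0' size=0 (terminator). Final body='albg6ejyxn4guznuj3' (18 bytes)

Answer: 2 7 4 5 0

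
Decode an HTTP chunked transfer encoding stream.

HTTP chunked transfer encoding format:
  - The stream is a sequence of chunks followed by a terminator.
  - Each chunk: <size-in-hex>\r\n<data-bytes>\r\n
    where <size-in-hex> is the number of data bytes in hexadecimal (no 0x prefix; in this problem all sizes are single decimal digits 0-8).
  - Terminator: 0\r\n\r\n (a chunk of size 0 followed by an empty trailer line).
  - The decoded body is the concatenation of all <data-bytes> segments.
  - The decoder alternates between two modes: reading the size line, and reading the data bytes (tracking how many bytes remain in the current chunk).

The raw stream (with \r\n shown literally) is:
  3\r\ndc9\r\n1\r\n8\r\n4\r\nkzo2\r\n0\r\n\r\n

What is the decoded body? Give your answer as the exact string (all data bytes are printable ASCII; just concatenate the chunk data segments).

Answer: dc98kzo2

Derivation:
Chunk 1: stream[0..1]='3' size=0x3=3, data at stream[3..6]='dc9' -> body[0..3], body so far='dc9'
Chunk 2: stream[8..9]='1' size=0x1=1, data at stream[11..12]='8' -> body[3..4], body so far='dc98'
Chunk 3: stream[14..15]='4' size=0x4=4, data at stream[17..21]='kzo2' -> body[4..8], body so far='dc98kzo2'
Chunk 4: stream[23..24]='0' size=0 (terminator). Final body='dc98kzo2' (8 bytes)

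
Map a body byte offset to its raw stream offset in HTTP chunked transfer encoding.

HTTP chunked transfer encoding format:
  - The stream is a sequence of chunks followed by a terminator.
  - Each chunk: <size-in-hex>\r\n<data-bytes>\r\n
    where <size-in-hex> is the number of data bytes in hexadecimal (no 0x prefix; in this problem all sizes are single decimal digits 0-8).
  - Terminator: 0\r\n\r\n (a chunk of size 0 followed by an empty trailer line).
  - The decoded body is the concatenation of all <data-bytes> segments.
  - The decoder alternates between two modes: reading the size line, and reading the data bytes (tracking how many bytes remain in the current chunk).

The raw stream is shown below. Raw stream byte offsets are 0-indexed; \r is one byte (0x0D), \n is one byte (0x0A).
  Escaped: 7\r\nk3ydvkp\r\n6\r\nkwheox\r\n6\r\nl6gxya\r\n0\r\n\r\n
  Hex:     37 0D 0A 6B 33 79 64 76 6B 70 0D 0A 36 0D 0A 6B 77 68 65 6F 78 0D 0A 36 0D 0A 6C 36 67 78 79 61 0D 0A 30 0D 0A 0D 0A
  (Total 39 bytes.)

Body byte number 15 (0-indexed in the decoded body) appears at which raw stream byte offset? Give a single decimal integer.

Answer: 28

Derivation:
Chunk 1: stream[0..1]='7' size=0x7=7, data at stream[3..10]='k3ydvkp' -> body[0..7], body so far='k3ydvkp'
Chunk 2: stream[12..13]='6' size=0x6=6, data at stream[15..21]='kwheox' -> body[7..13], body so far='k3ydvkpkwheox'
Chunk 3: stream[23..24]='6' size=0x6=6, data at stream[26..32]='l6gxya' -> body[13..19], body so far='k3ydvkpkwheoxl6gxya'
Chunk 4: stream[34..35]='0' size=0 (terminator). Final body='k3ydvkpkwheoxl6gxya' (19 bytes)
Body byte 15 at stream offset 28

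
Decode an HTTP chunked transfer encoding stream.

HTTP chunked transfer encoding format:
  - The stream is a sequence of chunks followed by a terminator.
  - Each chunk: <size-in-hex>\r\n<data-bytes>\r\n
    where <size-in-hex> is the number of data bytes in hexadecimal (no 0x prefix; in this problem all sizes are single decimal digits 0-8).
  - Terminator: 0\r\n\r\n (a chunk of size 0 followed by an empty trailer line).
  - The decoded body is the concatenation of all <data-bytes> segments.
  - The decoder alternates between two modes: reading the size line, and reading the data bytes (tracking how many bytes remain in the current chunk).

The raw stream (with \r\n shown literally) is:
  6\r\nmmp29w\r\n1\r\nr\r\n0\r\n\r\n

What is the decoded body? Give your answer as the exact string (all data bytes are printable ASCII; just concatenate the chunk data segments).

Answer: mmp29wr

Derivation:
Chunk 1: stream[0..1]='6' size=0x6=6, data at stream[3..9]='mmp29w' -> body[0..6], body so far='mmp29w'
Chunk 2: stream[11..12]='1' size=0x1=1, data at stream[14..15]='r' -> body[6..7], body so far='mmp29wr'
Chunk 3: stream[17..18]='0' size=0 (terminator). Final body='mmp29wr' (7 bytes)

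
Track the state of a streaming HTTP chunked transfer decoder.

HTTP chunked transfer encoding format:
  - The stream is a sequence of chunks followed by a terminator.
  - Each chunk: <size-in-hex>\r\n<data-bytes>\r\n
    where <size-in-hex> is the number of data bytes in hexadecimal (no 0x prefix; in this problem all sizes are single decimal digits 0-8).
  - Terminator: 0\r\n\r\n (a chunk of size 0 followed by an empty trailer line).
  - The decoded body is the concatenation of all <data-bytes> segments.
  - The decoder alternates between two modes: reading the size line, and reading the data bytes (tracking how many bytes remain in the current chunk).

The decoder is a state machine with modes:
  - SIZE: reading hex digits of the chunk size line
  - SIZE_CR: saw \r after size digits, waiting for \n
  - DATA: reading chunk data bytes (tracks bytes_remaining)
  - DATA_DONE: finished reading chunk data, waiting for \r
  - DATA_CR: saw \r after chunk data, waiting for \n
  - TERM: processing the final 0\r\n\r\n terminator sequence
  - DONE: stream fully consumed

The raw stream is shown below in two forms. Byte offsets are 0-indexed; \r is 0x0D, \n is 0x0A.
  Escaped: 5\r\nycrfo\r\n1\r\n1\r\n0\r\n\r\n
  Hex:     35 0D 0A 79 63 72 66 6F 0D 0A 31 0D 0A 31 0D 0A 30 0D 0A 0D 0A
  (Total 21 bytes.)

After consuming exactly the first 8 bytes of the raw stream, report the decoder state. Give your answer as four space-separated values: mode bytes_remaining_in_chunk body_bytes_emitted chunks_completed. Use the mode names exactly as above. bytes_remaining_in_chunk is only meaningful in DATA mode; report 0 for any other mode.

Answer: DATA_DONE 0 5 0

Derivation:
Byte 0 = '5': mode=SIZE remaining=0 emitted=0 chunks_done=0
Byte 1 = 0x0D: mode=SIZE_CR remaining=0 emitted=0 chunks_done=0
Byte 2 = 0x0A: mode=DATA remaining=5 emitted=0 chunks_done=0
Byte 3 = 'y': mode=DATA remaining=4 emitted=1 chunks_done=0
Byte 4 = 'c': mode=DATA remaining=3 emitted=2 chunks_done=0
Byte 5 = 'r': mode=DATA remaining=2 emitted=3 chunks_done=0
Byte 6 = 'f': mode=DATA remaining=1 emitted=4 chunks_done=0
Byte 7 = 'o': mode=DATA_DONE remaining=0 emitted=5 chunks_done=0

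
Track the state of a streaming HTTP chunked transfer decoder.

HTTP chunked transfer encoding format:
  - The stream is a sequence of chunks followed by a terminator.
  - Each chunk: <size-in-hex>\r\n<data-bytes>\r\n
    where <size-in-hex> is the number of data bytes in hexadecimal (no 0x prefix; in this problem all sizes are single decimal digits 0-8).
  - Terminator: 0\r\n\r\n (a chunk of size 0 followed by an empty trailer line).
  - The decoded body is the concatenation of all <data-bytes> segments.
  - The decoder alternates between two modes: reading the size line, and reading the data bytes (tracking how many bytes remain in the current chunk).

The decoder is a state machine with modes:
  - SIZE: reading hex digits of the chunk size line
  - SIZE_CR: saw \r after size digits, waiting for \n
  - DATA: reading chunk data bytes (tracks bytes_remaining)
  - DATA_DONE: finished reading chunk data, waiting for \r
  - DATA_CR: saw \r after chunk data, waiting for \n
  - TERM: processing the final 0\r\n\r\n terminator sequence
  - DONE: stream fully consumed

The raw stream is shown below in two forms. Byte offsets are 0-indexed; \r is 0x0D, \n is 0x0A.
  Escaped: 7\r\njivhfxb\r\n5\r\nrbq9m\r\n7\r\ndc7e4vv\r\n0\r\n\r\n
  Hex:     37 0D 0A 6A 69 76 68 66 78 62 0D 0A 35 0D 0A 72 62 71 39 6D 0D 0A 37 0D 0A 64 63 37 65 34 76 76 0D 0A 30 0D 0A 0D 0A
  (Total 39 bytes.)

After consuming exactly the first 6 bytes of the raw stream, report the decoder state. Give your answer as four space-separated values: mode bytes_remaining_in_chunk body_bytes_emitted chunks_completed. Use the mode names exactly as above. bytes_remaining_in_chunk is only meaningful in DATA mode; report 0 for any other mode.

Answer: DATA 4 3 0

Derivation:
Byte 0 = '7': mode=SIZE remaining=0 emitted=0 chunks_done=0
Byte 1 = 0x0D: mode=SIZE_CR remaining=0 emitted=0 chunks_done=0
Byte 2 = 0x0A: mode=DATA remaining=7 emitted=0 chunks_done=0
Byte 3 = 'j': mode=DATA remaining=6 emitted=1 chunks_done=0
Byte 4 = 'i': mode=DATA remaining=5 emitted=2 chunks_done=0
Byte 5 = 'v': mode=DATA remaining=4 emitted=3 chunks_done=0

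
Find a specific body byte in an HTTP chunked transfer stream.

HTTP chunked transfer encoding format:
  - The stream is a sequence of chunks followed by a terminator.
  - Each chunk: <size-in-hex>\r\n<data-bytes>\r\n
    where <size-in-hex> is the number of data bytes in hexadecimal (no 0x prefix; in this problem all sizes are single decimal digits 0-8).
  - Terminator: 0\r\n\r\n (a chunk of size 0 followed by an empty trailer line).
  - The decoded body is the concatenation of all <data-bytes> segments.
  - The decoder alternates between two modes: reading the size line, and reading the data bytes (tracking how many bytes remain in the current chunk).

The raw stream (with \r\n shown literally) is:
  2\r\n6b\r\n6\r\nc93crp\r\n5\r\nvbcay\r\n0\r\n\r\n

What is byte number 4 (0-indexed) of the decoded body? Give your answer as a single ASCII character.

Answer: 3

Derivation:
Chunk 1: stream[0..1]='2' size=0x2=2, data at stream[3..5]='6b' -> body[0..2], body so far='6b'
Chunk 2: stream[7..8]='6' size=0x6=6, data at stream[10..16]='c93crp' -> body[2..8], body so far='6bc93crp'
Chunk 3: stream[18..19]='5' size=0x5=5, data at stream[21..26]='vbcay' -> body[8..13], body so far='6bc93crpvbcay'
Chunk 4: stream[28..29]='0' size=0 (terminator). Final body='6bc93crpvbcay' (13 bytes)
Body byte 4 = '3'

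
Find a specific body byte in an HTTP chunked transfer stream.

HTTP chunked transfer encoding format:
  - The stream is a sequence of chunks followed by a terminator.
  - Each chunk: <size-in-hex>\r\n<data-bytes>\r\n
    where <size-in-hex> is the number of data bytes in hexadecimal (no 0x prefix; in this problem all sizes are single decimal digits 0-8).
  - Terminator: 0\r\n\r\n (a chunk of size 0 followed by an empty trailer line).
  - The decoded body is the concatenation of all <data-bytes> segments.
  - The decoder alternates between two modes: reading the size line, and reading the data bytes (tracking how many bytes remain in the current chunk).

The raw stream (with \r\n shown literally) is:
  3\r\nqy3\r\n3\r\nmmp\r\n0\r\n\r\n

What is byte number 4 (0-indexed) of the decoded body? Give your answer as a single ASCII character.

Chunk 1: stream[0..1]='3' size=0x3=3, data at stream[3..6]='qy3' -> body[0..3], body so far='qy3'
Chunk 2: stream[8..9]='3' size=0x3=3, data at stream[11..14]='mmp' -> body[3..6], body so far='qy3mmp'
Chunk 3: stream[16..17]='0' size=0 (terminator). Final body='qy3mmp' (6 bytes)
Body byte 4 = 'm'

Answer: m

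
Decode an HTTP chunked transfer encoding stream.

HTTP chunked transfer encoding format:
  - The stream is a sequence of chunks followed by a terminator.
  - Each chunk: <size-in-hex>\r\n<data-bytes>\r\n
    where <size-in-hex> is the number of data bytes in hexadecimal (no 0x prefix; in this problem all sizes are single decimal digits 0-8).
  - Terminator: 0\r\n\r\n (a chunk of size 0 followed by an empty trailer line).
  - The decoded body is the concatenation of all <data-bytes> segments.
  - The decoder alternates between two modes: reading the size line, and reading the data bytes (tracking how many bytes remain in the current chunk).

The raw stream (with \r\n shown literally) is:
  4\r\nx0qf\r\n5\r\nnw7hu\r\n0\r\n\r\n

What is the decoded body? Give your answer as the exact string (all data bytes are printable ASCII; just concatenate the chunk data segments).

Chunk 1: stream[0..1]='4' size=0x4=4, data at stream[3..7]='x0qf' -> body[0..4], body so far='x0qf'
Chunk 2: stream[9..10]='5' size=0x5=5, data at stream[12..17]='nw7hu' -> body[4..9], body so far='x0qfnw7hu'
Chunk 3: stream[19..20]='0' size=0 (terminator). Final body='x0qfnw7hu' (9 bytes)

Answer: x0qfnw7hu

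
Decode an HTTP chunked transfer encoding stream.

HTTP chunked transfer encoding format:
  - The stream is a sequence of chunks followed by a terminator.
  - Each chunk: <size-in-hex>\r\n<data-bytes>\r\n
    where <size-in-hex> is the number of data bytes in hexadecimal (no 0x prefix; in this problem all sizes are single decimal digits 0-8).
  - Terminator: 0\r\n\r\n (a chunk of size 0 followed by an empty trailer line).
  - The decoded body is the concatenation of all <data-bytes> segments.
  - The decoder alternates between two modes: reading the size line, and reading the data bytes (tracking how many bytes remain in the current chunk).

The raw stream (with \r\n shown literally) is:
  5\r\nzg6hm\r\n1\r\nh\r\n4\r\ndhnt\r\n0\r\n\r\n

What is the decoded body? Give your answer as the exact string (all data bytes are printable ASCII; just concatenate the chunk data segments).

Answer: zg6hmhdhnt

Derivation:
Chunk 1: stream[0..1]='5' size=0x5=5, data at stream[3..8]='zg6hm' -> body[0..5], body so far='zg6hm'
Chunk 2: stream[10..11]='1' size=0x1=1, data at stream[13..14]='h' -> body[5..6], body so far='zg6hmh'
Chunk 3: stream[16..17]='4' size=0x4=4, data at stream[19..23]='dhnt' -> body[6..10], body so far='zg6hmhdhnt'
Chunk 4: stream[25..26]='0' size=0 (terminator). Final body='zg6hmhdhnt' (10 bytes)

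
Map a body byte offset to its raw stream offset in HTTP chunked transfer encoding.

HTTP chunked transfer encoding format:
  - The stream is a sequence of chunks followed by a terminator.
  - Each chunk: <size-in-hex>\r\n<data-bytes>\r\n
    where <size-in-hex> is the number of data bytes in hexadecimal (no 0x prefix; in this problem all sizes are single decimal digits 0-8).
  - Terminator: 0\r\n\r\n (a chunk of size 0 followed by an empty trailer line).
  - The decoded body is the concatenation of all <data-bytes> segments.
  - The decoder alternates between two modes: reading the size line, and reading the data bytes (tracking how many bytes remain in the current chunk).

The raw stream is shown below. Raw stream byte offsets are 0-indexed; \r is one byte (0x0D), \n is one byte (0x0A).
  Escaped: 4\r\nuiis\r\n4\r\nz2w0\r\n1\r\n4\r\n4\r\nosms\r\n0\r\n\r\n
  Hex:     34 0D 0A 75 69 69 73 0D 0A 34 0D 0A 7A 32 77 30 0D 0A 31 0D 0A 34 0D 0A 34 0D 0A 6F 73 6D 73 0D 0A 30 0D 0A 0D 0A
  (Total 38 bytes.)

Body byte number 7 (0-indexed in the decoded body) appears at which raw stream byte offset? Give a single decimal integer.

Chunk 1: stream[0..1]='4' size=0x4=4, data at stream[3..7]='uiis' -> body[0..4], body so far='uiis'
Chunk 2: stream[9..10]='4' size=0x4=4, data at stream[12..16]='z2w0' -> body[4..8], body so far='uiisz2w0'
Chunk 3: stream[18..19]='1' size=0x1=1, data at stream[21..22]='4' -> body[8..9], body so far='uiisz2w04'
Chunk 4: stream[24..25]='4' size=0x4=4, data at stream[27..31]='osms' -> body[9..13], body so far='uiisz2w04osms'
Chunk 5: stream[33..34]='0' size=0 (terminator). Final body='uiisz2w04osms' (13 bytes)
Body byte 7 at stream offset 15

Answer: 15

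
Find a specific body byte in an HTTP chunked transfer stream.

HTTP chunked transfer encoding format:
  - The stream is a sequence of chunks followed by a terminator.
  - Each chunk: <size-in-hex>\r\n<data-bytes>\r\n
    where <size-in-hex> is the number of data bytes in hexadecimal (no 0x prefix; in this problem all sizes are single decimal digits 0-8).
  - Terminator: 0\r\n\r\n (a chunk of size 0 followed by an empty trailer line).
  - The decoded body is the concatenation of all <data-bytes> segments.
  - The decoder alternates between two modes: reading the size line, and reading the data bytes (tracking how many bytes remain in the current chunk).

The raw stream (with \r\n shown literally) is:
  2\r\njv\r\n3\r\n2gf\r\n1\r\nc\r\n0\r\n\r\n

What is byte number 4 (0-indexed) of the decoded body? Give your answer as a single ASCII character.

Answer: f

Derivation:
Chunk 1: stream[0..1]='2' size=0x2=2, data at stream[3..5]='jv' -> body[0..2], body so far='jv'
Chunk 2: stream[7..8]='3' size=0x3=3, data at stream[10..13]='2gf' -> body[2..5], body so far='jv2gf'
Chunk 3: stream[15..16]='1' size=0x1=1, data at stream[18..19]='c' -> body[5..6], body so far='jv2gfc'
Chunk 4: stream[21..22]='0' size=0 (terminator). Final body='jv2gfc' (6 bytes)
Body byte 4 = 'f'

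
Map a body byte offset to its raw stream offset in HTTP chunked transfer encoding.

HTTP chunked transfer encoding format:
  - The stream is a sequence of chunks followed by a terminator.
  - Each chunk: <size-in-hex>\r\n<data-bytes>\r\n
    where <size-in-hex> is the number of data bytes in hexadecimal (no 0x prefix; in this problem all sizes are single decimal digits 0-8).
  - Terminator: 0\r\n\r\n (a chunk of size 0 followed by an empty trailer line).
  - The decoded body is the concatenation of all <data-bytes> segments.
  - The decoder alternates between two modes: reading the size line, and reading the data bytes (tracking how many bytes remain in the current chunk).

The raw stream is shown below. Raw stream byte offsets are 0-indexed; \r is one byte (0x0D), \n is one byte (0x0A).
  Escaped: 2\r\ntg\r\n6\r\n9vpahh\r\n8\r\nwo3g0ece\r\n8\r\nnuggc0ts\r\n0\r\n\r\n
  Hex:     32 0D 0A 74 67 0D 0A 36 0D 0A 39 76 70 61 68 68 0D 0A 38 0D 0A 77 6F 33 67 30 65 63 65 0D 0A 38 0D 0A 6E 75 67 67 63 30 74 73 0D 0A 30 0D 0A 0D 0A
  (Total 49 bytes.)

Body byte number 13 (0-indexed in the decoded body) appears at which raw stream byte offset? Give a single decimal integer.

Chunk 1: stream[0..1]='2' size=0x2=2, data at stream[3..5]='tg' -> body[0..2], body so far='tg'
Chunk 2: stream[7..8]='6' size=0x6=6, data at stream[10..16]='9vpahh' -> body[2..8], body so far='tg9vpahh'
Chunk 3: stream[18..19]='8' size=0x8=8, data at stream[21..29]='wo3g0ece' -> body[8..16], body so far='tg9vpahhwo3g0ece'
Chunk 4: stream[31..32]='8' size=0x8=8, data at stream[34..42]='nuggc0ts' -> body[16..24], body so far='tg9vpahhwo3g0ecenuggc0ts'
Chunk 5: stream[44..45]='0' size=0 (terminator). Final body='tg9vpahhwo3g0ecenuggc0ts' (24 bytes)
Body byte 13 at stream offset 26

Answer: 26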